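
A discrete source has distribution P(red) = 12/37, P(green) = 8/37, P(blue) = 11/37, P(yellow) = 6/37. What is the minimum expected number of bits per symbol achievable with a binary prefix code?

Repeatedly combine the two least-probable nodes; the expected code length is the sum of the merged weights.
merge 6/37 + 8/37 → 14/37
merge 11/37 + 12/37 → 23/37
merge 14/37 + 23/37 → 1
L = 14/37 + 23/37 + 1 = 2 bits/symbol.

2 bits/symbol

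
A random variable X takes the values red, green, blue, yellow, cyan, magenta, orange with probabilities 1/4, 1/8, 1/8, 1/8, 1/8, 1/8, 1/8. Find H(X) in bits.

2.75 bits

Each probability is a power of 1/2, so log₂(1/p) is an integer.
H = Σ p·log₂(1/p) = 1/4·2 + 1/8·3 + 1/8·3 + 1/8·3 + 1/8·3 + 1/8·3 + 1/8·3 = 2.75 bits.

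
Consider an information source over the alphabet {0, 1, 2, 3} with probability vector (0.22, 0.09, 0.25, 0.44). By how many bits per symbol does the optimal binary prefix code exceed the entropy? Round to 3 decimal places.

Entropy H = −Σ p log₂ p ≈ 1.8144 bits.
Huffman merges: 9/100+11/50→31/100; 1/4+31/100→14/25; 11/25+14/25→1. L = 187/100 ≈ 1.8700.
L − H = 1.8700 − 1.8144 = 0.056 bits.

0.056 bits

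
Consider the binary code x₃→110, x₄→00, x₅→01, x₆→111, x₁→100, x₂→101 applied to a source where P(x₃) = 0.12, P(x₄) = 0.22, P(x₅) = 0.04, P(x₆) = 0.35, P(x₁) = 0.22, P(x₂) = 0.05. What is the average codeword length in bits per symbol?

L̄ = Σ pᵢ·ℓᵢ = 0.12·3 + 0.22·2 + 0.04·2 + 0.35·3 + 0.22·3 + 0.05·3 = 2.74 bits/symbol.

2.74 bits/symbol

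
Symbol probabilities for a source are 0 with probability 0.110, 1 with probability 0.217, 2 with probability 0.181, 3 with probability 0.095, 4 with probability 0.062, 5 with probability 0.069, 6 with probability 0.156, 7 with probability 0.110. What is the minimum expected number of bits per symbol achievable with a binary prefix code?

2.914 bits/symbol

Repeatedly combine the two least-probable nodes; the expected code length is the sum of the merged weights.
merge 31/500 + 69/1000 → 131/1000
merge 19/200 + 11/100 → 41/200
merge 11/100 + 131/1000 → 241/1000
merge 39/250 + 181/1000 → 337/1000
merge 41/200 + 217/1000 → 211/500
merge 241/1000 + 337/1000 → 289/500
merge 211/500 + 289/500 → 1
L = 131/1000 + 41/200 + 241/1000 + 337/1000 + 211/500 + 289/500 + 1 = 1457/500 = 2.914 bits/symbol.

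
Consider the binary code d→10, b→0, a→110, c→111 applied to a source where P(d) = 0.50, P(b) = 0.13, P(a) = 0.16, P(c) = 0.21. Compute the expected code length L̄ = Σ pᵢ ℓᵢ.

2.24 bits/symbol

L̄ = Σ pᵢ·ℓᵢ = 0.50·2 + 0.13·1 + 0.16·3 + 0.21·3 = 2.24 bits/symbol.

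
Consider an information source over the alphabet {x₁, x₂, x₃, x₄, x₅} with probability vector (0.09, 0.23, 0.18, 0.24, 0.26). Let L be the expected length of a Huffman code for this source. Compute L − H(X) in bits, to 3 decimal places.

0.025 bits

Entropy H = −Σ p log₂ p ≈ 2.2451 bits.
Huffman merges: 9/100+9/50→27/100; 23/100+6/25→47/100; 13/50+27/100→53/100; 47/100+53/100→1. L = 227/100 ≈ 2.2700.
L − H = 2.2700 − 2.2451 = 0.025 bits.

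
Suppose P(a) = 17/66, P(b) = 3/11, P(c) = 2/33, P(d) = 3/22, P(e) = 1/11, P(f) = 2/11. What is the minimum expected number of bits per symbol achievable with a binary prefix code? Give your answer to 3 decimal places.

2.439 bits/symbol

Repeatedly combine the two least-probable nodes; the expected code length is the sum of the merged weights.
merge 2/33 + 1/11 → 5/33
merge 3/22 + 5/33 → 19/66
merge 2/11 + 17/66 → 29/66
merge 3/11 + 19/66 → 37/66
merge 29/66 + 37/66 → 1
L = 5/33 + 19/66 + 29/66 + 37/66 + 1 = 161/66 ≈ 2.439 bits/symbol.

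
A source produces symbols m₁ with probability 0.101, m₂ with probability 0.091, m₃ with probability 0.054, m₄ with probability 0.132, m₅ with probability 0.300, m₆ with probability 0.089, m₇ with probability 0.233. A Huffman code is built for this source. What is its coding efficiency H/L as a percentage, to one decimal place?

Entropy H = −Σ p log₂ p ≈ 2.5831 bits.
Huffman merges: 27/500+89/1000→143/1000; 91/1000+101/1000→24/125; 33/250+143/1000→11/40; 24/125+233/1000→17/40; 11/40+3/10→23/40; 17/40+23/40→1. L = 261/100 ≈ 2.6100.
Efficiency = H/L = 2.5831/2.6100 = 99.0%.

99.0%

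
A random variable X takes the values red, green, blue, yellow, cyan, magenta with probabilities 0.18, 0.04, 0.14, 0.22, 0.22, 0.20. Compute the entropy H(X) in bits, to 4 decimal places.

2.4537 bits

H = −Σ pᵢ log₂ pᵢ.
−0.18·log₂(0.18) = 0.4453
−0.04·log₂(0.04) = 0.1858
−0.14·log₂(0.14) = 0.3971
−0.22·log₂(0.22) = 0.4806
−0.22·log₂(0.22) = 0.4806
−0.20·log₂(0.20) = 0.4644
Sum ≈ 2.4537 → 2.4537 bits.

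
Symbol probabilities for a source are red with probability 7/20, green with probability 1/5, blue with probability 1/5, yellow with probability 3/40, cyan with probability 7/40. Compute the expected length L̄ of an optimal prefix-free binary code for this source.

Repeatedly combine the two least-probable nodes; the expected code length is the sum of the merged weights.
merge 3/40 + 7/40 → 1/4
merge 1/5 + 1/5 → 2/5
merge 1/4 + 7/20 → 3/5
merge 2/5 + 3/5 → 1
L = 1/4 + 2/5 + 3/5 + 1 = 9/4 = 2.25 bits/symbol.

2.25 bits/symbol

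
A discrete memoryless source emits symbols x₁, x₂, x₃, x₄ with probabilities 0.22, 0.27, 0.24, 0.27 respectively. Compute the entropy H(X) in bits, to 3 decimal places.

1.995 bits

H = −Σ pᵢ log₂ pᵢ.
−0.22·log₂(0.22) = 0.4806
−0.27·log₂(0.27) = 0.5100
−0.24·log₂(0.24) = 0.4941
−0.27·log₂(0.27) = 0.5100
Sum ≈ 1.9948 → 1.995 bits.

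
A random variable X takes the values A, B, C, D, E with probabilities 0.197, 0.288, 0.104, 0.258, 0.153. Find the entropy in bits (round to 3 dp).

2.237 bits

H = −Σ pᵢ log₂ pᵢ.
−0.197·log₂(0.197) = 0.4617
−0.288·log₂(0.288) = 0.5172
−0.104·log₂(0.104) = 0.3396
−0.258·log₂(0.258) = 0.5043
−0.153·log₂(0.153) = 0.4144
Sum ≈ 2.2372 → 2.237 bits.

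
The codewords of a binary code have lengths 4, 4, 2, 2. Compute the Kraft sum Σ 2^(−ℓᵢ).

0.625

With common denominator 2^4 = 16: Σ 2^(−ℓᵢ) = 1/16 + 1/16 + 4/16 + 4/16 = 10/16 = 0.625.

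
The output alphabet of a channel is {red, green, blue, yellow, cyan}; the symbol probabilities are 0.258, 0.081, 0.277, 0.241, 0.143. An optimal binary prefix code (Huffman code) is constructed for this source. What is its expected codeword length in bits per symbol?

Repeatedly combine the two least-probable nodes; the expected code length is the sum of the merged weights.
merge 81/1000 + 143/1000 → 28/125
merge 28/125 + 241/1000 → 93/200
merge 129/500 + 277/1000 → 107/200
merge 93/200 + 107/200 → 1
L = 28/125 + 93/200 + 107/200 + 1 = 278/125 = 2.224 bits/symbol.

2.224 bits/symbol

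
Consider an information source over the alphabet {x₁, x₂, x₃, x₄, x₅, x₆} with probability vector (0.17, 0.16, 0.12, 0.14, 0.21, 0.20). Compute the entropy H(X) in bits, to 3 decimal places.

2.559 bits

H = −Σ pᵢ log₂ pᵢ.
−0.17·log₂(0.17) = 0.4346
−0.16·log₂(0.16) = 0.4230
−0.12·log₂(0.12) = 0.3671
−0.14·log₂(0.14) = 0.3971
−0.21·log₂(0.21) = 0.4728
−0.20·log₂(0.20) = 0.4644
Sum ≈ 2.5590 → 2.559 bits.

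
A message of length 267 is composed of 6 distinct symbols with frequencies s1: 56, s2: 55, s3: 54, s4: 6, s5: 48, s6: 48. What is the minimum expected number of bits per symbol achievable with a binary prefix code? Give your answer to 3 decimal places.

2.584 bits/symbol

Probabilities are the counts divided by 267.
Repeatedly combine the two least-probable nodes; the expected code length is the sum of the merged weights.
merge 2/89 + 16/89 → 18/89
merge 16/89 + 18/89 → 34/89
merge 18/89 + 55/267 → 109/267
merge 56/267 + 34/89 → 158/267
merge 109/267 + 158/267 → 1
L = 18/89 + 34/89 + 109/267 + 158/267 + 1 = 230/89 ≈ 2.584 bits/symbol.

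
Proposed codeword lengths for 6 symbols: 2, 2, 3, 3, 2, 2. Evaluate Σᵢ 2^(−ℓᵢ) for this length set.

With common denominator 2^3 = 8: Σ 2^(−ℓᵢ) = 2/8 + 2/8 + 1/8 + 1/8 + 2/8 + 2/8 = 10/8 = 1.25.

1.25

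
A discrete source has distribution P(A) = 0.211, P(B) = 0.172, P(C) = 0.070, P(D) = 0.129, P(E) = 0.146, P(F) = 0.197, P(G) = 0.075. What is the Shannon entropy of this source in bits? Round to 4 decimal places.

2.7074 bits

H = −Σ pᵢ log₂ pᵢ.
−0.211·log₂(0.211) = 0.4736
−0.172·log₂(0.172) = 0.4368
−0.070·log₂(0.070) = 0.2686
−0.129·log₂(0.129) = 0.3811
−0.146·log₂(0.146) = 0.4053
−0.197·log₂(0.197) = 0.4617
−0.075·log₂(0.075) = 0.2803
Sum ≈ 2.7074 → 2.7074 bits.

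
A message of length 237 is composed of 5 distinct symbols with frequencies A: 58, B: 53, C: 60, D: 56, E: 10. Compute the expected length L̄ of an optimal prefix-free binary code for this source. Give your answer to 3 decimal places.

2.266 bits/symbol

Probabilities are the counts divided by 237.
Repeatedly combine the two least-probable nodes; the expected code length is the sum of the merged weights.
merge 10/237 + 53/237 → 21/79
merge 56/237 + 58/237 → 38/79
merge 20/79 + 21/79 → 41/79
merge 38/79 + 41/79 → 1
L = 21/79 + 38/79 + 41/79 + 1 = 179/79 ≈ 2.266 bits/symbol.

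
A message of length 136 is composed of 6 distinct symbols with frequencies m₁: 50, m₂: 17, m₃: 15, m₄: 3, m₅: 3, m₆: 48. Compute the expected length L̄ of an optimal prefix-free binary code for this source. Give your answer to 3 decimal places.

Probabilities are the counts divided by 136.
Repeatedly combine the two least-probable nodes; the expected code length is the sum of the merged weights.
merge 3/136 + 3/136 → 3/68
merge 3/68 + 15/136 → 21/136
merge 1/8 + 21/136 → 19/68
merge 19/68 + 6/17 → 43/68
merge 25/68 + 43/68 → 1
L = 3/68 + 21/136 + 19/68 + 43/68 + 1 = 287/136 ≈ 2.110 bits/symbol.

2.110 bits/symbol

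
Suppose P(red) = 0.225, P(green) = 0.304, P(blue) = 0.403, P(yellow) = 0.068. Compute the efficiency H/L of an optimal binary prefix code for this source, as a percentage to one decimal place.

95.2%

Entropy H = −Σ p log₂ p ≈ 1.7985 bits.
Huffman merges: 17/250+9/40→293/1000; 293/1000+38/125→597/1000; 403/1000+597/1000→1. L = 189/100 ≈ 1.8900.
Efficiency = H/L = 1.7985/1.8900 = 95.2%.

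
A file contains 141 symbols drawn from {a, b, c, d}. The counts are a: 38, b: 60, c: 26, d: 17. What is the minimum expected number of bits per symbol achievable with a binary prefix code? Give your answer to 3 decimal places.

Probabilities are the counts divided by 141.
Repeatedly combine the two least-probable nodes; the expected code length is the sum of the merged weights.
merge 17/141 + 26/141 → 43/141
merge 38/141 + 43/141 → 27/47
merge 20/47 + 27/47 → 1
L = 43/141 + 27/47 + 1 = 265/141 ≈ 1.879 bits/symbol.

1.879 bits/symbol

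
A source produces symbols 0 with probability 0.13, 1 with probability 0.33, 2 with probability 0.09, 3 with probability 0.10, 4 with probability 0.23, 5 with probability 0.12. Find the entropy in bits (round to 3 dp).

H = −Σ pᵢ log₂ pᵢ.
−0.13·log₂(0.13) = 0.3826
−0.33·log₂(0.33) = 0.5278
−0.09·log₂(0.09) = 0.3127
−0.10·log₂(0.10) = 0.3322
−0.23·log₂(0.23) = 0.4877
−0.12·log₂(0.12) = 0.3671
Sum ≈ 2.4100 → 2.410 bits.

2.410 bits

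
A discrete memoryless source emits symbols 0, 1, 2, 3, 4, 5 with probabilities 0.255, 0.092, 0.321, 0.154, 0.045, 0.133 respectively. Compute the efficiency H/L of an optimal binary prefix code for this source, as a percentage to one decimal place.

97.6%

Entropy H = −Σ p log₂ p ≈ 2.3497 bits.
Huffman merges: 9/200+23/250→137/1000; 133/1000+137/1000→27/100; 77/500+51/200→409/1000; 27/100+321/1000→591/1000; 409/1000+591/1000→1. L = 2407/1000 ≈ 2.4070.
Efficiency = H/L = 2.3497/2.4070 = 97.6%.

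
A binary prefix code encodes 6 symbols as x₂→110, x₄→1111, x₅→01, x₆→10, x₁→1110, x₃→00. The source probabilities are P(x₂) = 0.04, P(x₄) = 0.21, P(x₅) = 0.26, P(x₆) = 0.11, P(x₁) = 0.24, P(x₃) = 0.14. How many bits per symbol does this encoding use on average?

2.94 bits/symbol

L̄ = Σ pᵢ·ℓᵢ = 0.04·3 + 0.21·4 + 0.26·2 + 0.11·2 + 0.24·4 + 0.14·2 = 2.94 bits/symbol.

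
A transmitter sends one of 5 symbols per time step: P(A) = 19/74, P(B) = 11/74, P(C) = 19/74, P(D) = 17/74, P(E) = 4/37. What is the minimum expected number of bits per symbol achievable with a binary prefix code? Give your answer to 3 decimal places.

2.257 bits/symbol

Repeatedly combine the two least-probable nodes; the expected code length is the sum of the merged weights.
merge 4/37 + 11/74 → 19/74
merge 17/74 + 19/74 → 18/37
merge 19/74 + 19/74 → 19/37
merge 18/37 + 19/37 → 1
L = 19/74 + 18/37 + 19/37 + 1 = 167/74 ≈ 2.257 bits/symbol.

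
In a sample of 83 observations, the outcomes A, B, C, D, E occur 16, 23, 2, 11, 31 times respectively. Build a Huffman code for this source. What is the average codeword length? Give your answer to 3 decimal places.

2.133 bits/symbol

Probabilities are the counts divided by 83.
Repeatedly combine the two least-probable nodes; the expected code length is the sum of the merged weights.
merge 2/83 + 11/83 → 13/83
merge 13/83 + 16/83 → 29/83
merge 23/83 + 29/83 → 52/83
merge 31/83 + 52/83 → 1
L = 13/83 + 29/83 + 52/83 + 1 = 177/83 ≈ 2.133 bits/symbol.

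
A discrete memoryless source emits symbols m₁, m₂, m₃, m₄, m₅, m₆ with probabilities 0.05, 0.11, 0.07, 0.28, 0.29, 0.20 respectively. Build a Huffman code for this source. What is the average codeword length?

Repeatedly combine the two least-probable nodes; the expected code length is the sum of the merged weights.
merge 1/20 + 7/100 → 3/25
merge 11/100 + 3/25 → 23/100
merge 1/5 + 23/100 → 43/100
merge 7/25 + 29/100 → 57/100
merge 43/100 + 57/100 → 1
L = 3/25 + 23/100 + 43/100 + 57/100 + 1 = 47/20 = 2.35 bits/symbol.

2.35 bits/symbol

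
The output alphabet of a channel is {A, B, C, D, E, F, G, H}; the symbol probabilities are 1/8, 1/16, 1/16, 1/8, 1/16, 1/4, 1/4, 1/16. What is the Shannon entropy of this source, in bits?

2.75 bits

Each probability is a power of 1/2, so log₂(1/p) is an integer.
H = Σ p·log₂(1/p) = 1/8·3 + 1/16·4 + 1/16·4 + 1/8·3 + 1/16·4 + 1/4·2 + 1/4·2 + 1/16·4 = 2.75 bits.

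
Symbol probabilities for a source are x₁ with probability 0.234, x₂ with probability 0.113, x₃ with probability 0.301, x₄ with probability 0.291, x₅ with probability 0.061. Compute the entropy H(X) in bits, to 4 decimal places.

2.1315 bits

H = −Σ pᵢ log₂ pᵢ.
−0.234·log₂(0.234) = 0.4903
−0.113·log₂(0.113) = 0.3555
−0.301·log₂(0.301) = 0.5214
−0.291·log₂(0.291) = 0.5182
−0.061·log₂(0.061) = 0.2461
Sum ≈ 2.1315 → 2.1315 bits.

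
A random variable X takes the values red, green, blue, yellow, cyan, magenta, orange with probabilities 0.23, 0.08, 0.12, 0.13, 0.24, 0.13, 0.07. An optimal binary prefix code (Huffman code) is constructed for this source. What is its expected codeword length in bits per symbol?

2.68 bits/symbol

Repeatedly combine the two least-probable nodes; the expected code length is the sum of the merged weights.
merge 7/100 + 2/25 → 3/20
merge 3/25 + 13/100 → 1/4
merge 13/100 + 3/20 → 7/25
merge 23/100 + 6/25 → 47/100
merge 1/4 + 7/25 → 53/100
merge 47/100 + 53/100 → 1
L = 3/20 + 1/4 + 7/25 + 47/100 + 53/100 + 1 = 67/25 = 2.68 bits/symbol.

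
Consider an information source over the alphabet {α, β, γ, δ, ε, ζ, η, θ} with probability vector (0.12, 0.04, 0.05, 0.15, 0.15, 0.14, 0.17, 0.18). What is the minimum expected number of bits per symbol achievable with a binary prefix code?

2.91 bits/symbol

Repeatedly combine the two least-probable nodes; the expected code length is the sum of the merged weights.
merge 1/25 + 1/20 → 9/100
merge 9/100 + 3/25 → 21/100
merge 7/50 + 3/20 → 29/100
merge 3/20 + 17/100 → 8/25
merge 9/50 + 21/100 → 39/100
merge 29/100 + 8/25 → 61/100
merge 39/100 + 61/100 → 1
L = 9/100 + 21/100 + 29/100 + 8/25 + 39/100 + 61/100 + 1 = 291/100 = 2.91 bits/symbol.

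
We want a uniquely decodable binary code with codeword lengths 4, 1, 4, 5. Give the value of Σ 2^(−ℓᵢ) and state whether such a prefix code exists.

With common denominator 2^5 = 32: Σ 2^(−ℓᵢ) = 2/32 + 16/32 + 2/32 + 1/32 = 21/32 = 0.65625.
Kraft's inequality requires Σ ≤ 1; here Σ = 0.65625 ≤ 1, so such a prefix code exists.

0.65625; yes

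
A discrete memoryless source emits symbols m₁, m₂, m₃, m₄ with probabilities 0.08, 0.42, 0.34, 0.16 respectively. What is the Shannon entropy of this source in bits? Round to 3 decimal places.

H = −Σ pᵢ log₂ pᵢ.
−0.08·log₂(0.08) = 0.2915
−0.42·log₂(0.42) = 0.5256
−0.34·log₂(0.34) = 0.5292
−0.16·log₂(0.16) = 0.4230
Sum ≈ 1.7693 → 1.769 bits.

1.769 bits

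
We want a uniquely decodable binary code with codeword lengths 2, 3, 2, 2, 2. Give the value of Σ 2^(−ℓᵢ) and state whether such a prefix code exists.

With common denominator 2^3 = 8: Σ 2^(−ℓᵢ) = 2/8 + 1/8 + 2/8 + 2/8 + 2/8 = 9/8 = 1.125.
Kraft's inequality requires Σ ≤ 1; here Σ = 1.125 > 1, so no such prefix code exists.

1.125; no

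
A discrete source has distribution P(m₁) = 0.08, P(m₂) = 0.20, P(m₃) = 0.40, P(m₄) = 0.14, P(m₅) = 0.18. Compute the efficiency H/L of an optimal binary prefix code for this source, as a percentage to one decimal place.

Entropy H = −Σ p log₂ p ≈ 2.1271 bits.
Huffman merges: 2/25+7/50→11/50; 9/50+1/5→19/50; 11/50+19/50→3/5; 2/5+3/5→1. L = 11/5 ≈ 2.2000.
Efficiency = H/L = 2.1271/2.2000 = 96.7%.

96.7%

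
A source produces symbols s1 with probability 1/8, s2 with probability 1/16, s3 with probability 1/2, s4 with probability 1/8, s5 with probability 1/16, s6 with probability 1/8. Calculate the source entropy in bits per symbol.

Each probability is a power of 1/2, so log₂(1/p) is an integer.
H = Σ p·log₂(1/p) = 1/8·3 + 1/16·4 + 1/2·1 + 1/8·3 + 1/16·4 + 1/8·3 = 2.125 bits.

2.125 bits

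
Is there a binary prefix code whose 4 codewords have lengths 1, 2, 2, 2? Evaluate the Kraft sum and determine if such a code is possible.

1.25; no

With common denominator 2^2 = 4: Σ 2^(−ℓᵢ) = 2/4 + 1/4 + 1/4 + 1/4 = 5/4 = 1.25.
Kraft's inequality requires Σ ≤ 1; here Σ = 1.25 > 1, so no such prefix code exists.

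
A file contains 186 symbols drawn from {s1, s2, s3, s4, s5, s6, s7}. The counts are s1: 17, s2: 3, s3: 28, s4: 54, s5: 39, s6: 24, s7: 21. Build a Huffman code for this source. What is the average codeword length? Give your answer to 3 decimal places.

Probabilities are the counts divided by 186.
Repeatedly combine the two least-probable nodes; the expected code length is the sum of the merged weights.
merge 1/62 + 17/186 → 10/93
merge 10/93 + 7/62 → 41/186
merge 4/31 + 14/93 → 26/93
merge 13/62 + 41/186 → 40/93
merge 26/93 + 9/31 → 53/93
merge 40/93 + 53/93 → 1
L = 10/93 + 41/186 + 26/93 + 40/93 + 53/93 + 1 = 485/186 ≈ 2.608 bits/symbol.

2.608 bits/symbol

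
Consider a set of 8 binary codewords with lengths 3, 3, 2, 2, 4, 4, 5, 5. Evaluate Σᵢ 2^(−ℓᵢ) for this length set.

0.9375

With common denominator 2^5 = 32: Σ 2^(−ℓᵢ) = 4/32 + 4/32 + 8/32 + 8/32 + 2/32 + 2/32 + 1/32 + 1/32 = 30/32 = 0.9375.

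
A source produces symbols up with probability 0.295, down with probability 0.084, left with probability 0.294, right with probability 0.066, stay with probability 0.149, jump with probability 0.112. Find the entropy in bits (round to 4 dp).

2.3608 bits

H = −Σ pᵢ log₂ pᵢ.
−0.295·log₂(0.295) = 0.5196
−0.084·log₂(0.084) = 0.3002
−0.294·log₂(0.294) = 0.5192
−0.066·log₂(0.066) = 0.2588
−0.149·log₂(0.149) = 0.4092
−0.112·log₂(0.112) = 0.3537
Sum ≈ 2.3608 → 2.3608 bits.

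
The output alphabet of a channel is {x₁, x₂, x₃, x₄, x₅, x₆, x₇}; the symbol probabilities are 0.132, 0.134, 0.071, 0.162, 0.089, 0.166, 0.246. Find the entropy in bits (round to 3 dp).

H = −Σ pᵢ log₂ pᵢ.
−0.132·log₂(0.132) = 0.3856
−0.134·log₂(0.134) = 0.3886
−0.071·log₂(0.071) = 0.2709
−0.162·log₂(0.162) = 0.4254
−0.089·log₂(0.089) = 0.3106
−0.166·log₂(0.166) = 0.4301
−0.246·log₂(0.246) = 0.4977
Sum ≈ 2.7089 → 2.709 bits.

2.709 bits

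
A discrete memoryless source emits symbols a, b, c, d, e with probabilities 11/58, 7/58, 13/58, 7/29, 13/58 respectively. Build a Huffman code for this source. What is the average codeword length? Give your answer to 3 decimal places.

2.310 bits/symbol

Repeatedly combine the two least-probable nodes; the expected code length is the sum of the merged weights.
merge 7/58 + 11/58 → 9/29
merge 13/58 + 13/58 → 13/29
merge 7/29 + 9/29 → 16/29
merge 13/29 + 16/29 → 1
L = 9/29 + 13/29 + 16/29 + 1 = 67/29 ≈ 2.310 bits/symbol.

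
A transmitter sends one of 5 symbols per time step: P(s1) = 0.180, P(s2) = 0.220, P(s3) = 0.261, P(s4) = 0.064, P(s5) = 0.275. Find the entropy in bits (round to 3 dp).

2.198 bits

H = −Σ pᵢ log₂ pᵢ.
−0.180·log₂(0.180) = 0.4453
−0.220·log₂(0.220) = 0.4806
−0.261·log₂(0.261) = 0.5058
−0.064·log₂(0.064) = 0.2538
−0.275·log₂(0.275) = 0.5122
Sum ≈ 2.1977 → 2.198 bits.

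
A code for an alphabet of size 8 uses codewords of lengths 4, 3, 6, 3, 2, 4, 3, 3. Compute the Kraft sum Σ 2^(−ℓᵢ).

0.890625

With common denominator 2^6 = 64: Σ 2^(−ℓᵢ) = 4/64 + 8/64 + 1/64 + 8/64 + 16/64 + 4/64 + 8/64 + 8/64 = 57/64 = 0.890625.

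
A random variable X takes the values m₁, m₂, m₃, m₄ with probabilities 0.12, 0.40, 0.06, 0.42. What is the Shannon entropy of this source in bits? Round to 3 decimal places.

H = −Σ pᵢ log₂ pᵢ.
−0.12·log₂(0.12) = 0.3671
−0.40·log₂(0.40) = 0.5288
−0.06·log₂(0.06) = 0.2435
−0.42·log₂(0.42) = 0.5256
Sum ≈ 1.6650 → 1.665 bits.

1.665 bits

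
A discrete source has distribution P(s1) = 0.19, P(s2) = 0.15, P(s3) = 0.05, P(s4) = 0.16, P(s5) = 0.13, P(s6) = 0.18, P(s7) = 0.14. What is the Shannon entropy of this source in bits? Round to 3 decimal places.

2.730 bits

H = −Σ pᵢ log₂ pᵢ.
−0.19·log₂(0.19) = 0.4552
−0.15·log₂(0.15) = 0.4105
−0.05·log₂(0.05) = 0.2161
−0.16·log₂(0.16) = 0.4230
−0.13·log₂(0.13) = 0.3826
−0.18·log₂(0.18) = 0.4453
−0.14·log₂(0.14) = 0.3971
Sum ≈ 2.7299 → 2.730 bits.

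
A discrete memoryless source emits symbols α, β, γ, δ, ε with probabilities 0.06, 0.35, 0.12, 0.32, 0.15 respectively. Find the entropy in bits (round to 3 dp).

2.077 bits

H = −Σ pᵢ log₂ pᵢ.
−0.06·log₂(0.06) = 0.2435
−0.35·log₂(0.35) = 0.5301
−0.12·log₂(0.12) = 0.3671
−0.32·log₂(0.32) = 0.5260
−0.15·log₂(0.15) = 0.4105
Sum ≈ 2.0773 → 2.077 bits.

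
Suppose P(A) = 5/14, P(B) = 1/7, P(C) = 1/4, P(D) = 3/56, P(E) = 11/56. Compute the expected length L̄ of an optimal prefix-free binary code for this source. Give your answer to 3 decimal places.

2.196 bits/symbol

Repeatedly combine the two least-probable nodes; the expected code length is the sum of the merged weights.
merge 3/56 + 1/7 → 11/56
merge 11/56 + 11/56 → 11/28
merge 1/4 + 5/14 → 17/28
merge 11/28 + 17/28 → 1
L = 11/56 + 11/28 + 17/28 + 1 = 123/56 ≈ 2.196 bits/symbol.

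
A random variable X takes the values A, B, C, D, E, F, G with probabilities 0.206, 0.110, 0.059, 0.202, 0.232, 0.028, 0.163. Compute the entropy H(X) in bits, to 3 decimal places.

H = −Σ pᵢ log₂ pᵢ.
−0.206·log₂(0.206) = 0.4695
−0.110·log₂(0.110) = 0.3503
−0.059·log₂(0.059) = 0.2409
−0.202·log₂(0.202) = 0.4661
−0.232·log₂(0.232) = 0.4890
−0.028·log₂(0.028) = 0.1444
−0.163·log₂(0.163) = 0.4266
Sum ≈ 2.5869 → 2.587 bits.

2.587 bits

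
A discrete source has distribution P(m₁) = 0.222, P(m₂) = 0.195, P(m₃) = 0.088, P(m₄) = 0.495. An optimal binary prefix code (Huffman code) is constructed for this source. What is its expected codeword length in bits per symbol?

Repeatedly combine the two least-probable nodes; the expected code length is the sum of the merged weights.
merge 11/125 + 39/200 → 283/1000
merge 111/500 + 283/1000 → 101/200
merge 99/200 + 101/200 → 1
L = 283/1000 + 101/200 + 1 = 447/250 = 1.788 bits/symbol.

1.788 bits/symbol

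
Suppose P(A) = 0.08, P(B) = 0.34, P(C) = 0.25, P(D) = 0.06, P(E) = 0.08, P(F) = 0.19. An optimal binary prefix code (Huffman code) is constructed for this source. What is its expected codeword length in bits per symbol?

Repeatedly combine the two least-probable nodes; the expected code length is the sum of the merged weights.
merge 3/50 + 2/25 → 7/50
merge 2/25 + 7/50 → 11/50
merge 19/100 + 11/50 → 41/100
merge 1/4 + 17/50 → 59/100
merge 41/100 + 59/100 → 1
L = 7/50 + 11/50 + 41/100 + 59/100 + 1 = 59/25 = 2.36 bits/symbol.

2.36 bits/symbol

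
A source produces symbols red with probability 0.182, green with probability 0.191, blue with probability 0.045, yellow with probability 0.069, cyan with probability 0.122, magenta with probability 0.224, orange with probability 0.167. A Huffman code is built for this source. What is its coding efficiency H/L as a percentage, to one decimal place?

98.4%

Entropy H = −Σ p log₂ p ≈ 2.6560 bits.
Huffman merges: 9/200+69/1000→57/500; 57/500+61/500→59/250; 167/1000+91/500→349/1000; 191/1000+28/125→83/200; 59/250+349/1000→117/200; 83/200+117/200→1. L = 2699/1000 ≈ 2.6990.
Efficiency = H/L = 2.6560/2.6990 = 98.4%.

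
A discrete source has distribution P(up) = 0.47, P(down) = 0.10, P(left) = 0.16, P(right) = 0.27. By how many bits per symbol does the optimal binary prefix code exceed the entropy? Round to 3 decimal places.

Entropy H = −Σ p log₂ p ≈ 1.7772 bits.
Huffman merges: 1/10+4/25→13/50; 13/50+27/100→53/100; 47/100+53/100→1. L = 179/100 ≈ 1.7900.
L − H = 1.7900 − 1.7772 = 0.013 bits.

0.013 bits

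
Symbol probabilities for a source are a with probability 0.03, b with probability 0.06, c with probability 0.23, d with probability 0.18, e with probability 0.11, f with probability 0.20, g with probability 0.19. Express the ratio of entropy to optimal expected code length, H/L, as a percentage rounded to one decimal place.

Entropy H = −Σ p log₂ p ≈ 2.5982 bits.
Huffman merges: 3/100+3/50→9/100; 9/100+11/100→1/5; 9/50+19/100→37/100; 1/5+1/5→2/5; 23/100+37/100→3/5; 2/5+3/5→1. L = 133/50 ≈ 2.6600.
Efficiency = H/L = 2.5982/2.6600 = 97.7%.

97.7%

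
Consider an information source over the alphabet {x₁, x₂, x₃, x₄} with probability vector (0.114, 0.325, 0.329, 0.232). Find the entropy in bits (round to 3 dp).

H = −Σ pᵢ log₂ pᵢ.
−0.114·log₂(0.114) = 0.3571
−0.325·log₂(0.325) = 0.5270
−0.329·log₂(0.329) = 0.5277
−0.232·log₂(0.232) = 0.4890
Sum ≈ 1.9008 → 1.901 bits.

1.901 bits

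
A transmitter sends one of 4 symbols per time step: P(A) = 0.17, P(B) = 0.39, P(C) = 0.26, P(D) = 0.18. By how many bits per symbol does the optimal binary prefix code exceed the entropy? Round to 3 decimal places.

0.045 bits

Entropy H = −Σ p log₂ p ≈ 1.9150 bits.
Huffman merges: 17/100+9/50→7/20; 13/50+7/20→61/100; 39/100+61/100→1. L = 49/25 ≈ 1.9600.
L − H = 1.9600 − 1.9150 = 0.045 bits.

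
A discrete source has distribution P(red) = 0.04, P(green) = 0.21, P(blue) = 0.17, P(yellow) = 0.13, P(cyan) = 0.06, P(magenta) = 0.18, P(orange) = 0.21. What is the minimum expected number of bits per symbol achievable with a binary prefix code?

2.68 bits/symbol

Repeatedly combine the two least-probable nodes; the expected code length is the sum of the merged weights.
merge 1/25 + 3/50 → 1/10
merge 1/10 + 13/100 → 23/100
merge 17/100 + 9/50 → 7/20
merge 21/100 + 21/100 → 21/50
merge 23/100 + 7/20 → 29/50
merge 21/50 + 29/50 → 1
L = 1/10 + 23/100 + 7/20 + 21/50 + 29/50 + 1 = 67/25 = 2.68 bits/symbol.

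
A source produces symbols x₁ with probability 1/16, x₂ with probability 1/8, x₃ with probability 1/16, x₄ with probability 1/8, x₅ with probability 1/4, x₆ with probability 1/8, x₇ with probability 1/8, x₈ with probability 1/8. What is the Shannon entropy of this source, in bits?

2.875 bits

Each probability is a power of 1/2, so log₂(1/p) is an integer.
H = Σ p·log₂(1/p) = 1/16·4 + 1/8·3 + 1/16·4 + 1/8·3 + 1/4·2 + 1/8·3 + 1/8·3 + 1/8·3 = 2.875 bits.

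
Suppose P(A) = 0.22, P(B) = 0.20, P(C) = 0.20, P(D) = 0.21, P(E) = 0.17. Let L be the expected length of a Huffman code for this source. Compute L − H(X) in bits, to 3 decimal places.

0.053 bits

Entropy H = −Σ p log₂ p ≈ 2.3168 bits.
Huffman merges: 17/100+1/5→37/100; 1/5+21/100→41/100; 11/50+37/100→59/100; 41/100+59/100→1. L = 237/100 ≈ 2.3700.
L − H = 2.3700 − 2.3168 = 0.053 bits.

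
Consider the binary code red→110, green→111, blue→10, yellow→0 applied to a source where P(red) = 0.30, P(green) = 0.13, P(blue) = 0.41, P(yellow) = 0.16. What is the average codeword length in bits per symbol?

L̄ = Σ pᵢ·ℓᵢ = 0.30·3 + 0.13·3 + 0.41·2 + 0.16·1 = 2.27 bits/symbol.

2.27 bits/symbol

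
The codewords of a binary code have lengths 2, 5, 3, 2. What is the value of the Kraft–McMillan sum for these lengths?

With common denominator 2^5 = 32: Σ 2^(−ℓᵢ) = 8/32 + 1/32 + 4/32 + 8/32 = 21/32 = 0.65625.

0.65625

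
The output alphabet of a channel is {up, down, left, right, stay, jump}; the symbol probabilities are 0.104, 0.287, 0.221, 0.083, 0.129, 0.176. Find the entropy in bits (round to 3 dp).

H = −Σ pᵢ log₂ pᵢ.
−0.104·log₂(0.104) = 0.3396
−0.287·log₂(0.287) = 0.5169
−0.221·log₂(0.221) = 0.4813
−0.083·log₂(0.083) = 0.2980
−0.129·log₂(0.129) = 0.3811
−0.176·log₂(0.176) = 0.4411
Sum ≈ 2.4580 → 2.458 bits.

2.458 bits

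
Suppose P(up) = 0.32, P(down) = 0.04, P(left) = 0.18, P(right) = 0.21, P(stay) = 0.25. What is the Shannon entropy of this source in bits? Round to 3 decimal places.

2.130 bits

H = −Σ pᵢ log₂ pᵢ.
−0.32·log₂(0.32) = 0.5260
−0.04·log₂(0.04) = 0.1858
−0.18·log₂(0.18) = 0.4453
−0.21·log₂(0.21) = 0.4728
−0.25·log₂(0.25) = 0.5000
Sum ≈ 2.1299 → 2.130 bits.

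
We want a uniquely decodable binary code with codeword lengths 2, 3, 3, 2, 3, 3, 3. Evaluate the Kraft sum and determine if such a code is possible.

With common denominator 2^3 = 8: Σ 2^(−ℓᵢ) = 2/8 + 1/8 + 1/8 + 2/8 + 1/8 + 1/8 + 1/8 = 9/8 = 1.125.
Kraft's inequality requires Σ ≤ 1; here Σ = 1.125 > 1, so no such prefix code exists.

1.125; no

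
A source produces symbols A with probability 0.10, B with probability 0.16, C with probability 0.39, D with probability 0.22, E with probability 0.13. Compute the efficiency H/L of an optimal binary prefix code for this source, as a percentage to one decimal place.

96.8%

Entropy H = −Σ p log₂ p ≈ 2.1482 bits.
Huffman merges: 1/10+13/100→23/100; 4/25+11/50→19/50; 23/100+19/50→61/100; 39/100+61/100→1. L = 111/50 ≈ 2.2200.
Efficiency = H/L = 2.1482/2.2200 = 96.8%.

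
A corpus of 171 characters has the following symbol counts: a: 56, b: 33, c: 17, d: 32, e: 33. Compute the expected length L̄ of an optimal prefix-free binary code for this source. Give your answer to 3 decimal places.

Probabilities are the counts divided by 171.
Repeatedly combine the two least-probable nodes; the expected code length is the sum of the merged weights.
merge 17/171 + 32/171 → 49/171
merge 11/57 + 11/57 → 22/57
merge 49/171 + 56/171 → 35/57
merge 22/57 + 35/57 → 1
L = 49/171 + 22/57 + 35/57 + 1 = 391/171 ≈ 2.287 bits/symbol.

2.287 bits/symbol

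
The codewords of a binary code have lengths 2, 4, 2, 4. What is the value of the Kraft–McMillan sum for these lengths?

0.625

With common denominator 2^4 = 16: Σ 2^(−ℓᵢ) = 4/16 + 1/16 + 4/16 + 1/16 = 10/16 = 0.625.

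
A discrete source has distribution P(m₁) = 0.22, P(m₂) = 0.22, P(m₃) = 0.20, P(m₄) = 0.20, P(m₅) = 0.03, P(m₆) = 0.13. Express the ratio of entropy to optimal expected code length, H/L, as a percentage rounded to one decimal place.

96.2%

Entropy H = −Σ p log₂ p ≈ 2.4243 bits.
Huffman merges: 3/100+13/100→4/25; 4/25+1/5→9/25; 1/5+11/50→21/50; 11/50+9/25→29/50; 21/50+29/50→1. L = 63/25 ≈ 2.5200.
Efficiency = H/L = 2.4243/2.5200 = 96.2%.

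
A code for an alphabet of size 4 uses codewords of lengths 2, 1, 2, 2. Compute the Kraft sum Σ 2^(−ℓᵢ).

With common denominator 2^2 = 4: Σ 2^(−ℓᵢ) = 1/4 + 2/4 + 1/4 + 1/4 = 5/4 = 1.25.

1.25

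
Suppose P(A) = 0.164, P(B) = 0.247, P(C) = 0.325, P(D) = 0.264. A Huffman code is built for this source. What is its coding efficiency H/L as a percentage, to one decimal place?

Entropy H = −Σ p log₂ p ≈ 1.9603 bits.
Huffman merges: 41/250+247/1000→411/1000; 33/125+13/40→589/1000; 411/1000+589/1000→1. L = 2 ≈ 2.0000.
Efficiency = H/L = 1.9603/2.0000 = 98.0%.

98.0%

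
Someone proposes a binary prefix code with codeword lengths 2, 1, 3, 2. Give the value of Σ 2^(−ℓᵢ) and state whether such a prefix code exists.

1.125; no

With common denominator 2^3 = 8: Σ 2^(−ℓᵢ) = 2/8 + 4/8 + 1/8 + 2/8 = 9/8 = 1.125.
Kraft's inequality requires Σ ≤ 1; here Σ = 1.125 > 1, so no such prefix code exists.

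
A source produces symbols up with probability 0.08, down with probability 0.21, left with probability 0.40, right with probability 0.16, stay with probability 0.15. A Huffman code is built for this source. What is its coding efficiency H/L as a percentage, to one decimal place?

96.7%

Entropy H = −Σ p log₂ p ≈ 2.1267 bits.
Huffman merges: 2/25+3/20→23/100; 4/25+21/100→37/100; 23/100+37/100→3/5; 2/5+3/5→1. L = 11/5 ≈ 2.2000.
Efficiency = H/L = 2.1267/2.2000 = 96.7%.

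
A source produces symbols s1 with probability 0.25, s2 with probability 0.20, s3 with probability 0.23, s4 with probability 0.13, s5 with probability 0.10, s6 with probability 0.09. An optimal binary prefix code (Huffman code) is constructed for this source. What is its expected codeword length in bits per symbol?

Repeatedly combine the two least-probable nodes; the expected code length is the sum of the merged weights.
merge 9/100 + 1/10 → 19/100
merge 13/100 + 19/100 → 8/25
merge 1/5 + 23/100 → 43/100
merge 1/4 + 8/25 → 57/100
merge 43/100 + 57/100 → 1
L = 19/100 + 8/25 + 43/100 + 57/100 + 1 = 251/100 = 2.51 bits/symbol.

2.51 bits/symbol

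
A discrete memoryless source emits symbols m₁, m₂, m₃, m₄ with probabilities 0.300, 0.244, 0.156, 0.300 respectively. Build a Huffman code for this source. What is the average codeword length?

2 bits/symbol

Repeatedly combine the two least-probable nodes; the expected code length is the sum of the merged weights.
merge 39/250 + 61/250 → 2/5
merge 3/10 + 3/10 → 3/5
merge 2/5 + 3/5 → 1
L = 2/5 + 3/5 + 1 = 2 bits/symbol.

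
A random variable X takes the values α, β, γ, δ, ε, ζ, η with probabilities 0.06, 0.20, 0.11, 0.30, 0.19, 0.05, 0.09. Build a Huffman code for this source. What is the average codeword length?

Repeatedly combine the two least-probable nodes; the expected code length is the sum of the merged weights.
merge 1/20 + 3/50 → 11/100
merge 9/100 + 11/100 → 1/5
merge 11/100 + 19/100 → 3/10
merge 1/5 + 1/5 → 2/5
merge 3/10 + 3/10 → 3/5
merge 2/5 + 3/5 → 1
L = 11/100 + 1/5 + 3/10 + 2/5 + 3/5 + 1 = 261/100 = 2.61 bits/symbol.

2.61 bits/symbol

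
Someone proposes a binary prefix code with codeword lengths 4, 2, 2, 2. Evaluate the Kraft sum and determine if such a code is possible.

0.8125; yes

With common denominator 2^4 = 16: Σ 2^(−ℓᵢ) = 1/16 + 4/16 + 4/16 + 4/16 = 13/16 = 0.8125.
Kraft's inequality requires Σ ≤ 1; here Σ = 0.8125 ≤ 1, so such a prefix code exists.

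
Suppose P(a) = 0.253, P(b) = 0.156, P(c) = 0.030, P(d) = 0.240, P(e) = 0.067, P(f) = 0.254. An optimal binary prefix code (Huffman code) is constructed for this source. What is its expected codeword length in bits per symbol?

2.35 bits/symbol

Repeatedly combine the two least-probable nodes; the expected code length is the sum of the merged weights.
merge 3/100 + 67/1000 → 97/1000
merge 97/1000 + 39/250 → 253/1000
merge 6/25 + 253/1000 → 493/1000
merge 253/1000 + 127/500 → 507/1000
merge 493/1000 + 507/1000 → 1
L = 97/1000 + 253/1000 + 493/1000 + 507/1000 + 1 = 47/20 = 2.35 bits/symbol.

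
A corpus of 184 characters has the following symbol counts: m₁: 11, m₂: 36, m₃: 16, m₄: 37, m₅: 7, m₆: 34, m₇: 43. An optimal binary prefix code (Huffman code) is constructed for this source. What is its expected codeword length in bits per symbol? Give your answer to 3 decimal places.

Probabilities are the counts divided by 184.
Repeatedly combine the two least-probable nodes; the expected code length is the sum of the merged weights.
merge 7/184 + 11/184 → 9/92
merge 2/23 + 9/92 → 17/92
merge 17/92 + 17/92 → 17/46
merge 9/46 + 37/184 → 73/184
merge 43/184 + 17/46 → 111/184
merge 73/184 + 111/184 → 1
L = 9/92 + 17/92 + 17/46 + 73/184 + 111/184 + 1 = 61/23 ≈ 2.652 bits/symbol.

2.652 bits/symbol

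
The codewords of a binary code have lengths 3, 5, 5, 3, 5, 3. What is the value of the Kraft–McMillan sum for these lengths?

0.46875

With common denominator 2^5 = 32: Σ 2^(−ℓᵢ) = 4/32 + 1/32 + 1/32 + 4/32 + 1/32 + 4/32 = 15/32 = 0.46875.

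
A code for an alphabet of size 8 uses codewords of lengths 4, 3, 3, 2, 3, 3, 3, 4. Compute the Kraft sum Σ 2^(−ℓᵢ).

With common denominator 2^4 = 16: Σ 2^(−ℓᵢ) = 1/16 + 2/16 + 2/16 + 4/16 + 2/16 + 2/16 + 2/16 + 1/16 = 16/16 = 1.

1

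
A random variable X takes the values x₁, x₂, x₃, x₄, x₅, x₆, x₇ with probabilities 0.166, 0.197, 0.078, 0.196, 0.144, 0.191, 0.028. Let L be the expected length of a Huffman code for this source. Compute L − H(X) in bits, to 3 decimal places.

0.070 bits

Entropy H = −Σ p log₂ p ≈ 2.6429 bits.
Huffman merges: 7/250+39/500→53/500; 53/500+18/125→1/4; 83/500+191/1000→357/1000; 49/250+197/1000→393/1000; 1/4+357/1000→607/1000; 393/1000+607/1000→1. L = 2713/1000 ≈ 2.7130.
L − H = 2.7130 − 2.6429 = 0.070 bits.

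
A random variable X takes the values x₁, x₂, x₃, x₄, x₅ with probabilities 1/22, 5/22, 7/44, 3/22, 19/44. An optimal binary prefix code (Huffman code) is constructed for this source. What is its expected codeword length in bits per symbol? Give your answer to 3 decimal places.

2.091 bits/symbol

Repeatedly combine the two least-probable nodes; the expected code length is the sum of the merged weights.
merge 1/22 + 3/22 → 2/11
merge 7/44 + 2/11 → 15/44
merge 5/22 + 15/44 → 25/44
merge 19/44 + 25/44 → 1
L = 2/11 + 15/44 + 25/44 + 1 = 23/11 ≈ 2.091 bits/symbol.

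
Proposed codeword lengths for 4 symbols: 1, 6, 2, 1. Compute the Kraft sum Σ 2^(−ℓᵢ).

With common denominator 2^6 = 64: Σ 2^(−ℓᵢ) = 32/64 + 1/64 + 16/64 + 32/64 = 81/64 = 1.265625.

1.265625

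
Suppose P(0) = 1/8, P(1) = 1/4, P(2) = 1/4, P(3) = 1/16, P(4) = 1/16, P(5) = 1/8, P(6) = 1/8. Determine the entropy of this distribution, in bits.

Each probability is a power of 1/2, so log₂(1/p) is an integer.
H = Σ p·log₂(1/p) = 1/8·3 + 1/4·2 + 1/4·2 + 1/16·4 + 1/16·4 + 1/8·3 + 1/8·3 = 2.625 bits.

2.625 bits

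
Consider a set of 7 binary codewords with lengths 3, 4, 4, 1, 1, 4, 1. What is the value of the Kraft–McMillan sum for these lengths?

With common denominator 2^4 = 16: Σ 2^(−ℓᵢ) = 2/16 + 1/16 + 1/16 + 8/16 + 8/16 + 1/16 + 8/16 = 29/16 = 1.8125.

1.8125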